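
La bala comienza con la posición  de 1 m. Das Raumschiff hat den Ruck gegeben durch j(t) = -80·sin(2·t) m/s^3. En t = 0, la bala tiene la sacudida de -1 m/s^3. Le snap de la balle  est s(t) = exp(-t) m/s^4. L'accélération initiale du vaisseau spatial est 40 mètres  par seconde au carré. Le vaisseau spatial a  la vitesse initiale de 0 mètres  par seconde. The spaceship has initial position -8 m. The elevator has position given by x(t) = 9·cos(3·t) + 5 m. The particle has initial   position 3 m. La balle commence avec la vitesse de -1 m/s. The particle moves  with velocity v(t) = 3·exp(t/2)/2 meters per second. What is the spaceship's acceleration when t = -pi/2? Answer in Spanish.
Partiendo de la sacudida j(t) = -80·sin(2·t), tomamos 1 integral. Tomando ∫j(t)dt y aplicando a(0) = 40, encontramos a(t) = 40·cos(2·t). De la ecuación de la aceleración a(t) = 40·cos(2·t), sustituimos t = -pi/2 para obtener a = -40.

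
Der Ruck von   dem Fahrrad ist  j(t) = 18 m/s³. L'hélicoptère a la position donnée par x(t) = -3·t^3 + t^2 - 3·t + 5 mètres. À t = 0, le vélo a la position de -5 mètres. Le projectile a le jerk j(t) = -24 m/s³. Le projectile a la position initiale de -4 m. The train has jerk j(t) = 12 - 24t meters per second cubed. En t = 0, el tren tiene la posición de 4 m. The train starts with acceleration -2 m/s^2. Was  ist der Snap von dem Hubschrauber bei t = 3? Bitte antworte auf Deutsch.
Um dies zu lösen, müssen wir 4 Ableitungen unserer Gleichung für die Position x(t) = -3·t^3 + t^2 - 3·t + 5 nehmen. Durch Ableiten von der Position erhalten wir die Geschwindigkeit: v(t) = -9·t^2 + 2·t - 3. Die Ableitung von der Geschwindigkeit ergibt die Beschleunigung: a(t) = 2 - 18·t. Mit d/dt von a(t) finden wir j(t) = -18. Die Ableitung von dem Ruck ergibt den Snap: s(t) = 0. Wir haben den Snap s(t) = 0. Durch Einsetzen von t = 3: s(3) = 0.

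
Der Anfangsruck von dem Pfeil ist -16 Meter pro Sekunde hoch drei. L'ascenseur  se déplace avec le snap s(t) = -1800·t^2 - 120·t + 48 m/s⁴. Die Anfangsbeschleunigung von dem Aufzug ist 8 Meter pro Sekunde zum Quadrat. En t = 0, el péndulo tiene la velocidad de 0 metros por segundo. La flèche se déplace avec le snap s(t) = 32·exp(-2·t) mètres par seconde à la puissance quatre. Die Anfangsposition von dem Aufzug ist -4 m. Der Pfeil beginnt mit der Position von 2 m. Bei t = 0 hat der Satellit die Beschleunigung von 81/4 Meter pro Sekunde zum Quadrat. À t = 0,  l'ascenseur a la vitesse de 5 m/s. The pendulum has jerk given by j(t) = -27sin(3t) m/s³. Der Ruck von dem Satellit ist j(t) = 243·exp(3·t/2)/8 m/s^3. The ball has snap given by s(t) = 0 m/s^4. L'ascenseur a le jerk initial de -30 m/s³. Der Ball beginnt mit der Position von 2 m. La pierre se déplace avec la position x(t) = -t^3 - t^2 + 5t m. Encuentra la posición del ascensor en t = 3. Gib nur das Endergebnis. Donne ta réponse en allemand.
Die Antwort ist -3814.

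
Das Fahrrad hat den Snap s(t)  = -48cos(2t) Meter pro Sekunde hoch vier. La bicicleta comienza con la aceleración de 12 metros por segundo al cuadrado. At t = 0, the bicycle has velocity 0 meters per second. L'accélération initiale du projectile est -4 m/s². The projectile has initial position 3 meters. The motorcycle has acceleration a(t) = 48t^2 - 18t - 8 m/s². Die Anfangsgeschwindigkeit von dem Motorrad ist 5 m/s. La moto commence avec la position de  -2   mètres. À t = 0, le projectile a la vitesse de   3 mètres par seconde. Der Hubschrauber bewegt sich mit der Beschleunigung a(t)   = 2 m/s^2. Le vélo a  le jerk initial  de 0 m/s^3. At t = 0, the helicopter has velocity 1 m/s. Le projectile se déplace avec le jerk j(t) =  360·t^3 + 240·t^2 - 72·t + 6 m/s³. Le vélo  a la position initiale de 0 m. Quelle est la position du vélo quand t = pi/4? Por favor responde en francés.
Nous devons trouver la primitive de notre équation du snap s(t) = -48·cos(2·t) 4 fois. L'intégrale du snap est le jerk. En utilisant j(0) = 0, nous obtenons j(t) = -24·sin(2·t). En prenant ∫j(t)dt et en appliquant a(0) = 12, nous trouvons a(t) = 12·cos(2·t). La primitive de l'accélération, avec v(0) = 0, donne la vitesse: v(t) = 6·sin(2·t). En prenant ∫v(t)dt et en appliquant x(0) = 0, nous trouvons x(t) = 3 - 3·cos(2·t). Nous avons la position x(t) = 3 - 3·cos(2·t). En substituant t = pi/4: x(pi/4) = 3.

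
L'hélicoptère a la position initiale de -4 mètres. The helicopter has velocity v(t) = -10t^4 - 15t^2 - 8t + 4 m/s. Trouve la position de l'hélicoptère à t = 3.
Pour résoudre ceci, nous devons prendre 1 intégrale de notre équation de la vitesse v(t) = -10·t^4 - 15·t^2 - 8·t + 4. La primitive de la vitesse, avec x(0) = -4, donne la position: x(t) = -2·t^5 - 5·t^3 - 4·t^2 + 4·t - 4. En utilisant x(t) = -2·t^5 - 5·t^3 - 4·t^2 + 4·t - 4 et en substituant t = 3, nous trouvons x = -649.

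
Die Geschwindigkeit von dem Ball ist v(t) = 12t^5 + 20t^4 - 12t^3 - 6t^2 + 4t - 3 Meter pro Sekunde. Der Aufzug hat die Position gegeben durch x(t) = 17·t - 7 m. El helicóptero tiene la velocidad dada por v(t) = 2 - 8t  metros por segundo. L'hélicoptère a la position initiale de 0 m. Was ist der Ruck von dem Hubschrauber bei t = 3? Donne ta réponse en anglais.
Starting from velocity v(t) = 2 - 8·t, we take 2 derivatives. The derivative of velocity gives acceleration: a(t) = -8. Differentiating acceleration, we get jerk: j(t) = 0. From the given jerk equation j(t) = 0, we substitute t = 3 to get j = 0.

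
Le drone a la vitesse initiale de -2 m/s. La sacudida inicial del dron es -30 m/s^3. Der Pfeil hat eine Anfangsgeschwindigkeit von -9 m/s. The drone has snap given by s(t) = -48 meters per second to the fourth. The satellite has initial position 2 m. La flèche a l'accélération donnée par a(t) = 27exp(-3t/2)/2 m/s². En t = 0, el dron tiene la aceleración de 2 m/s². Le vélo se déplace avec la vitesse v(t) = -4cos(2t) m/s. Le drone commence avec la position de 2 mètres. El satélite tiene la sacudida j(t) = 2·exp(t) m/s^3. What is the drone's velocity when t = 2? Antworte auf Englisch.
Starting from snap s(t) = -48, we take 3 antiderivatives. Integrating snap and using the initial condition j(0) = -30, we get j(t) = -48·t - 30. The integral of jerk is acceleration. Using a(0) = 2, we get a(t) = -24·t^2 - 30·t + 2. The antiderivative of acceleration is velocity. Using v(0) = -2, we get v(t) = -8·t^3 - 15·t^2 + 2·t - 2. Using v(t) = -8·t^3 - 15·t^2 + 2·t - 2 and substituting t = 2, we find v = -122.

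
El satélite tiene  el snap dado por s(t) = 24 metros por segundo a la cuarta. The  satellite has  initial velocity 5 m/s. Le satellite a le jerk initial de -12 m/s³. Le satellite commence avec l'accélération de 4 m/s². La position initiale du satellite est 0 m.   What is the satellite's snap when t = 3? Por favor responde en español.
Tenemos el snap s(t) = 24. Sustituyendo t = 3: s(3) = 24.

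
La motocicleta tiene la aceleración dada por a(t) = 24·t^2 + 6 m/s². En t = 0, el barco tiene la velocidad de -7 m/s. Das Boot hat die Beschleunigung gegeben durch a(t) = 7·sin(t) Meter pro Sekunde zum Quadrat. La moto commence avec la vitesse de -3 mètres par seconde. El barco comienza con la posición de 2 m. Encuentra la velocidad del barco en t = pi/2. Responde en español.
Debemos encontrar la antiderivada de nuestra ecuación de la aceleración a(t) = 7·sin(t) 1 vez. Tomando ∫a(t)dt y aplicando v(0) = -7, encontramos v(t) = -7·cos(t). Tenemos la velocidad v(t) = -7·cos(t). Sustituyendo t = pi/2: v(pi/2) = 0.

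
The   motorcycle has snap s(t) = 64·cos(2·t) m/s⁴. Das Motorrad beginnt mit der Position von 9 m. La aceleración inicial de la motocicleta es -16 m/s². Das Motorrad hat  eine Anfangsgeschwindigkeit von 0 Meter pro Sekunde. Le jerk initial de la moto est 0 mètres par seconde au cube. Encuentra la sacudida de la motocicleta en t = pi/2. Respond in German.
Wir müssen das Integral unserer Gleichung für den Snap s(t) = 64·cos(2·t) 1-mal finden. Das Integral von dem Snap, mit j(0) = 0, ergibt den Ruck: j(t) = 32·sin(2·t). Aus der Gleichung für den Ruck j(t) = 32·sin(2·t), setzen wir t = pi/2 ein und erhalten j = 0.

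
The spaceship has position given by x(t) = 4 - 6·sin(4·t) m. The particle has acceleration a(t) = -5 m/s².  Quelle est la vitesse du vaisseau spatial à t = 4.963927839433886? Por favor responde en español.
Debemos derivar nuestra ecuación de la posición x(t) = 4 - 6·sin(4·t) 1 vez. Tomando d/dt de x(t), encontramos v(t) = -24·cos(4·t). Tenemos la velocidad v(t) = -24·cos(4·t). Sustituyendo t = 4.963927839433886: v(4.963927839433886) = -12.8426995628896.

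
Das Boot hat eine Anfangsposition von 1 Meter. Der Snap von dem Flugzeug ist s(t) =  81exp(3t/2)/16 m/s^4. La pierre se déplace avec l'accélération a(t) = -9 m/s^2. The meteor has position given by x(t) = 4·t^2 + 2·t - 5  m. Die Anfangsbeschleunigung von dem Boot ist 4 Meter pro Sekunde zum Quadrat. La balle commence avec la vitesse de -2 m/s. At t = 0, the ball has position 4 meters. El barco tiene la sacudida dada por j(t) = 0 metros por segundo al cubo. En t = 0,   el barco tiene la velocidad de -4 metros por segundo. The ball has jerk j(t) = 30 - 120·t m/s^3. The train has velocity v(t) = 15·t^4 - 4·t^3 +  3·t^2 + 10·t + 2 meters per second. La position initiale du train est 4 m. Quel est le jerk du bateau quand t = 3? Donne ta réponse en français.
En utilisant j(t) = 0 et en substituant t = 3, nous trouvons j = 0.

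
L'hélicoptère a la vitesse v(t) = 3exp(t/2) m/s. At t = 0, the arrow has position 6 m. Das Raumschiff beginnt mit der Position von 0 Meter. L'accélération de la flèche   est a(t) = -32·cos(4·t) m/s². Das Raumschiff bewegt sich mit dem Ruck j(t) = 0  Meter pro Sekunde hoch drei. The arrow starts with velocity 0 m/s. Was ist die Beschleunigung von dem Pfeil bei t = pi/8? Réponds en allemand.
Mit a(t) = -32·cos(4·t) und Einsetzen von t = pi/8, finden wir a = 0.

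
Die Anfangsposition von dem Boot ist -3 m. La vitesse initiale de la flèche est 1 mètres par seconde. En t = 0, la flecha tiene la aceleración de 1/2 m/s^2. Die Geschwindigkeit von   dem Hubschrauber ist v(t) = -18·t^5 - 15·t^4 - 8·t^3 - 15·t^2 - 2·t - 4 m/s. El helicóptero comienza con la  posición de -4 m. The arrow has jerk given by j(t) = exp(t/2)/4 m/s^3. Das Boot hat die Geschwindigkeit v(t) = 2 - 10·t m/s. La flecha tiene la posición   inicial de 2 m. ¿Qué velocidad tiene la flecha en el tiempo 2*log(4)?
Debemos encontrar la antiderivada de nuestra ecuación de la sacudida j(t) = exp(t/2)/4 2 veces. La antiderivada de la sacudida es la aceleración. Usando a(0) = 1/2, obtenemos a(t) = exp(t/2)/2. La antiderivada de la aceleración es la velocidad. Usando v(0) = 1, obtenemos v(t) = exp(t/2). Tenemos la velocidad v(t) = exp(t/2). Sustituyendo t = 2*log(4): v(2*log(4)) = 4.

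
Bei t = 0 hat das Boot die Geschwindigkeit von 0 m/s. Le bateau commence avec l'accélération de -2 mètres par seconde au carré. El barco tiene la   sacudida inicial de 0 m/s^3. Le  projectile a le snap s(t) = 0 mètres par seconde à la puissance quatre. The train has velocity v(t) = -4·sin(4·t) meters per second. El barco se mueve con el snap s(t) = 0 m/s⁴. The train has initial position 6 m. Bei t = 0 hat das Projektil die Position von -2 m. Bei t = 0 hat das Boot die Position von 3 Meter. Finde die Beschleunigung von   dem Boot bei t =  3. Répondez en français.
Nous devons intégrer notre équation du snap s(t) = 0 2 fois. En prenant ∫s(t)dt et en appliquant j(0) = 0, nous trouvons j(t) = 0. La primitive du jerk, avec a(0) = -2, donne l'accélération: a(t) = -2. Nous avons l'accélération a(t) = -2. En substituant t = 3: a(3) = -2.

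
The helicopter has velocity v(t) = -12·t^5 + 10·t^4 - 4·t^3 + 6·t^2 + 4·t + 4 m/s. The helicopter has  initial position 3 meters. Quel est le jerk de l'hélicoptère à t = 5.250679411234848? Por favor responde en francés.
Nous devons dériver notre équation de la vitesse v(t) = -12·t^5 + 10·t^4 - 4·t^3 + 6·t^2 + 4·t + 4 2 fois. En prenant d/dt de v(t), nous trouvons a(t) = -60·t^4 + 40·t^3 - 12·t^2 + 12·t + 4. La dérivée de l'accélération donne le jerk: j(t) = -240·t^3 + 120·t^2 - 24·t + 12. En utilisant j(t) = -240·t^3 + 120·t^2 - 24·t + 12 et en substituant t = 5.250679411234848, nous trouvons j = -31547.8948531992.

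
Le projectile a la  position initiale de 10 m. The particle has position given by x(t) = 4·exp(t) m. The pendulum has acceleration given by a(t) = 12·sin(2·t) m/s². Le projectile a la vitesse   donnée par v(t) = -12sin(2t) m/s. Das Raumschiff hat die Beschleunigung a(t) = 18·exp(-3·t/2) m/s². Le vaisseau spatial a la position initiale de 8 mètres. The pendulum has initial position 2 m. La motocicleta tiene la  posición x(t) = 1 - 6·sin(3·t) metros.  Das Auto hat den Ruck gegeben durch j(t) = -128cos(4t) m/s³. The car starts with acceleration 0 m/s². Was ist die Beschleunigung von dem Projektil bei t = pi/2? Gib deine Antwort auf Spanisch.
Debemos derivar nuestra ecuación de la velocidad v(t) = -12·sin(2·t) 1 vez. Derivando la velocidad, obtenemos la aceleración: a(t) = -24·cos(2·t). Tenemos la aceleración a(t) = -24·cos(2·t). Sustituyendo t = pi/2: a(pi/2) = 24.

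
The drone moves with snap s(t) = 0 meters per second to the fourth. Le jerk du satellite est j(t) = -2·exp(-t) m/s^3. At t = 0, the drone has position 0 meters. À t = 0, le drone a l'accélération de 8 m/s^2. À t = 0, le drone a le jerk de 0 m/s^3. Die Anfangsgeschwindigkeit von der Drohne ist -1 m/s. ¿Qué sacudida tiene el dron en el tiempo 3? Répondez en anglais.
To find the answer, we compute 1 integral of s(t) = 0. Taking ∫s(t)dt and applying j(0) = 0, we find j(t) = 0. We have jerk j(t) = 0. Substituting t = 3: j(3) = 0.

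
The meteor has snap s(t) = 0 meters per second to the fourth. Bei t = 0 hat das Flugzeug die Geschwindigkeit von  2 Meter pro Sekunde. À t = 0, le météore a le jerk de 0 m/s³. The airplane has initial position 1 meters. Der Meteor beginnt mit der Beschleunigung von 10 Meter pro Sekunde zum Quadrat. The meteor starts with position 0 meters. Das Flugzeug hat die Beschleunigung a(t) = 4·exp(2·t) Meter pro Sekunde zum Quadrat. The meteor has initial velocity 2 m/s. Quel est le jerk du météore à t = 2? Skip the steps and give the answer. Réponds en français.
Le jerk à t = 2 est j = 0.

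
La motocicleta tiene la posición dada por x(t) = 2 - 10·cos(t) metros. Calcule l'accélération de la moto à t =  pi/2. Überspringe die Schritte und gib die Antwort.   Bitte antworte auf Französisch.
À t = pi/2, a = 0.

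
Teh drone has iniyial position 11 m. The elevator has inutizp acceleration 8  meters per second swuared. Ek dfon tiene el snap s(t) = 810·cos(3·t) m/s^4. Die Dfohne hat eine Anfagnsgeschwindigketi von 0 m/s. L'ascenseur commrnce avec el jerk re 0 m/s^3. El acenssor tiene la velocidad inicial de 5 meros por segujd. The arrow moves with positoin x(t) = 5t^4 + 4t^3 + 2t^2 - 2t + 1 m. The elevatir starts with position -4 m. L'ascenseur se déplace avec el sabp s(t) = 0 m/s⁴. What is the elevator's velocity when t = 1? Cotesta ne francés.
Nous devons trouver l'intégrale de notre équation du snap s(t) = 0 3 fois. En intégrant le snap et en utilisant la condition initiale j(0) = 0, nous obtenons j(t) = 0. En prenant ∫j(t)dt et en appliquant a(0) = 8, nous trouvons a(t) = 8. En prenant ∫a(t)dt et en appliquant v(0) = 5, nous trouvons v(t) = 8·t + 5. De l'équation de la vitesse v(t) = 8·t + 5, nous substituons t = 1 pour obtenir v = 13.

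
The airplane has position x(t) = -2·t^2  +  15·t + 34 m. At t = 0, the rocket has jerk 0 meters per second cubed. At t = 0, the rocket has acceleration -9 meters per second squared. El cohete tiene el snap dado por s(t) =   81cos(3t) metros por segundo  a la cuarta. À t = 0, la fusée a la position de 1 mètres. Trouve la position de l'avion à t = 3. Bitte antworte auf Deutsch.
Wir haben die Position x(t) = -2·t^2 + 15·t + 34. Durch Einsetzen von t = 3: x(3) = 61.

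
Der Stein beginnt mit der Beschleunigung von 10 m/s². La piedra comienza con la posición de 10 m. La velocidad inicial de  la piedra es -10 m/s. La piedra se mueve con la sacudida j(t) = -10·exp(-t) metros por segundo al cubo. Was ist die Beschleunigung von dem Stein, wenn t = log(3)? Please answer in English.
We need to integrate our jerk equation j(t) = -10·exp(-t) 1 time. Integrating jerk and using the initial condition a(0) = 10, we get a(t) = 10·exp(-t). From the given acceleration equation a(t) = 10·exp(-t), we substitute t = log(3) to get a = 10/3.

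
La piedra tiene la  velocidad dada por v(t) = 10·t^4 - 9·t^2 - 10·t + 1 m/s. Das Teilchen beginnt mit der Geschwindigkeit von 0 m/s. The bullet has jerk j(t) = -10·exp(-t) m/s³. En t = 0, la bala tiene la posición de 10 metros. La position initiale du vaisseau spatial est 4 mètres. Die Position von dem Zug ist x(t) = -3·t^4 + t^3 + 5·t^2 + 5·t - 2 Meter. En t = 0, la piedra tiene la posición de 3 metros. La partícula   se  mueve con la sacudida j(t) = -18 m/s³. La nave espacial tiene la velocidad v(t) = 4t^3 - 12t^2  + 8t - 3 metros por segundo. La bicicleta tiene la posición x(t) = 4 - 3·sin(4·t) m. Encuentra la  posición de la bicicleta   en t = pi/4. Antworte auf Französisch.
Nous avons la position x(t) = 4 - 3·sin(4·t). En substituant t = pi/4: x(pi/4) = 4.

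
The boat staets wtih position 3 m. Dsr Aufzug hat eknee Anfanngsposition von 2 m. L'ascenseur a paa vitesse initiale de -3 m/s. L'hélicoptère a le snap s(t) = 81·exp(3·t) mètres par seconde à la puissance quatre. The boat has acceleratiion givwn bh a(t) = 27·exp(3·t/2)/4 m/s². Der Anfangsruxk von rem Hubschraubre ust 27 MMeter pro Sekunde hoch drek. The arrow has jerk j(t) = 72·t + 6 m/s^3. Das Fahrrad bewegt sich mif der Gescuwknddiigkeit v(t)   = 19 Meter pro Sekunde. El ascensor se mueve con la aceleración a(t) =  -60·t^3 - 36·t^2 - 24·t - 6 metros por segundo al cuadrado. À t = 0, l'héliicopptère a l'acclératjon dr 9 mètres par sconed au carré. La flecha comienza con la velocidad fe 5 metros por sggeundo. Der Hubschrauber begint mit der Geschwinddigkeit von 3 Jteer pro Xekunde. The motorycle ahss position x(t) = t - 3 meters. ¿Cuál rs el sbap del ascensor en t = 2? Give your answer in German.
Wir müssen unsere Gleichung für die Beschleunigung a(t) = -60·t^3 - 36·t^2 - 24·t - 6 2-mal ableiten. Die Ableitung von der Beschleunigung ergibt den Ruck: j(t) = -180·t^2 - 72·t - 24. Mit d/dt von j(t) finden wir s(t) = -360·t - 72. Mit s(t) = -360·t - 72 und Einsetzen von t = 2, finden wir s = -792.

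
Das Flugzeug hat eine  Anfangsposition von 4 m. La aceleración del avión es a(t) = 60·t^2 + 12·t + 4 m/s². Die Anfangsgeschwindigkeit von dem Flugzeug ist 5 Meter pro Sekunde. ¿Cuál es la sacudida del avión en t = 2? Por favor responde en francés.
Nous devons dériver notre équation de l'accélération a(t) = 60·t^2 + 12·t + 4 1 fois. En prenant d/dt de a(t), nous trouvons j(t) = 120·t + 12. De l'équation du jerk j(t) = 120·t + 12, nous substituons t = 2 pour obtenir j = 252.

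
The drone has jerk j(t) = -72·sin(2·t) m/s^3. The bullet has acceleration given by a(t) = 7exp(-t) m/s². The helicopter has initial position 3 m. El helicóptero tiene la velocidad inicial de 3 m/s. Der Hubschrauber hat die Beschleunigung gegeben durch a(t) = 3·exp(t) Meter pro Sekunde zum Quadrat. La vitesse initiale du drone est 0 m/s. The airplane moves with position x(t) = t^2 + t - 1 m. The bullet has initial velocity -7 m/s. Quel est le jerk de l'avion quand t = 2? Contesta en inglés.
We must differentiate our position equation x(t) = t^2 + t - 1 3 times. The derivative of position gives velocity: v(t) = 2·t + 1. The derivative of velocity gives acceleration: a(t) = 2. Taking d/dt of a(t), we find j(t) = 0. We have jerk j(t) = 0. Substituting t = 2: j(2) = 0.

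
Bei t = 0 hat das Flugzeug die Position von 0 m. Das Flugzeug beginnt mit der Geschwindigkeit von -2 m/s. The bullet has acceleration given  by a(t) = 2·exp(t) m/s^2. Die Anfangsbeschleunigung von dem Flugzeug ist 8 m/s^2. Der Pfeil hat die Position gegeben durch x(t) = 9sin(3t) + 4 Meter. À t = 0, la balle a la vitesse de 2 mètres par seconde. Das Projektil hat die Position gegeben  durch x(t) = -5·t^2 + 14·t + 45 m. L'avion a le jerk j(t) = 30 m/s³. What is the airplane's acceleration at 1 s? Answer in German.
Ausgehend von dem Ruck j(t) = 30, nehmen wir 1 Stammfunktion. Die Stammfunktion von dem Ruck ist die Beschleunigung. Mit a(0) = 8 erhalten wir a(t) = 30·t + 8. Aus der Gleichung für die Beschleunigung a(t) = 30·t + 8, setzen wir t = 1 ein und erhalten a = 38.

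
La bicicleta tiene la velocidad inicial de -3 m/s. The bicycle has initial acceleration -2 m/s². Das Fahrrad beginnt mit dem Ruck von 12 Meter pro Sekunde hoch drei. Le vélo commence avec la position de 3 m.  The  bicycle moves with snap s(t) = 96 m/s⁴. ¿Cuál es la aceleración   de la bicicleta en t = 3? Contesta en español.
Necesitamos integrar nuestra ecuación del snap s(t) = 96 2 veces. La antiderivada del snap, con j(0) = 12, da la sacudida: j(t) = 96·t + 12. Integrando la sacudida y usando la condición inicial a(0) = -2, obtenemos a(t) = 48·t^2 + 12·t - 2. De la ecuación de la aceleración a(t) = 48·t^2 + 12·t - 2, sustituimos t = 3 para obtener a = 466.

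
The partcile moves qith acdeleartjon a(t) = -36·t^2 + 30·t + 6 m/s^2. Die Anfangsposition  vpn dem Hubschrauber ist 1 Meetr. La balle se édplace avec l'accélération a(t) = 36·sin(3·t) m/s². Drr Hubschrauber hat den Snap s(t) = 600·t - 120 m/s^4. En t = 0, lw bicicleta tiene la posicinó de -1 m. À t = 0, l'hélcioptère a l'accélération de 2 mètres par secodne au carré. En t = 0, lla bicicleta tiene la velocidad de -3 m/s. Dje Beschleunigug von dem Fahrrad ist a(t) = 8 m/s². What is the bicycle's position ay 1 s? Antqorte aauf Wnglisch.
To find the answer, we compute 2 antiderivatives of a(t) = 8. Finding the integral of a(t) and using v(0) = -3: v(t) = 8·t - 3. The antiderivative of velocity, with x(0) = -1, gives position: x(t) = 4·t^2 - 3·t - 1. Using x(t) = 4·t^2 - 3·t - 1 and substituting t = 1, we find x = 0.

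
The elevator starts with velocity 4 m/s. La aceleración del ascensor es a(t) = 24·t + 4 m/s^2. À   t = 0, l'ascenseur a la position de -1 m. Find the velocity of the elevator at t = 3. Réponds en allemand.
Wir müssen die Stammfunktion unserer Gleichung für die Beschleunigung a(t) = 24·t + 4 1-mal finden. Die Stammfunktion von der Beschleunigung, mit v(0) = 4, ergibt die Geschwindigkeit: v(t) = 12·t^2 + 4·t + 4. Wir haben die Geschwindigkeit v(t) = 12·t^2 + 4·t + 4. Durch Einsetzen von t = 3: v(3) = 124.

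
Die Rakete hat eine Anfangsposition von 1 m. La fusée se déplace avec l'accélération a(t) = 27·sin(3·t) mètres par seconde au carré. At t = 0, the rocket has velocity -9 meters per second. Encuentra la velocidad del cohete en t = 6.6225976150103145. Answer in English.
We need to integrate our acceleration equation a(t) = 27·sin(3·t) 1 time. The antiderivative of acceleration, with v(0) = -9, gives velocity: v(t) = -9·cos(3·t). Using v(t) = -9·cos(3·t) and substituting t = 6.6225976150103145, we find v = -4.72380721815289.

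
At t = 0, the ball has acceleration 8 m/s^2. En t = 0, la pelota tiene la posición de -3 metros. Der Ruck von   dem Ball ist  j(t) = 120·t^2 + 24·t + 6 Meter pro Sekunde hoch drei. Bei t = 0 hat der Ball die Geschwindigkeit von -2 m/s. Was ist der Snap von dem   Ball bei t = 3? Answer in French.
En partant du jerk j(t) = 120·t^2 + 24·t + 6, nous prenons 1 dérivée. La dérivée du jerk donne le snap: s(t) = 240·t + 24. En utilisant s(t) = 240·t + 24 et en substituant t = 3, nous trouvons s = 744.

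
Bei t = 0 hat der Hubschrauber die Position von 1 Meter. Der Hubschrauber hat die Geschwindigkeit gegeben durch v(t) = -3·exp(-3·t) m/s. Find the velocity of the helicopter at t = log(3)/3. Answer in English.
Using v(t) = -3·exp(-3·t) and substituting t = log(3)/3, we find v = -1.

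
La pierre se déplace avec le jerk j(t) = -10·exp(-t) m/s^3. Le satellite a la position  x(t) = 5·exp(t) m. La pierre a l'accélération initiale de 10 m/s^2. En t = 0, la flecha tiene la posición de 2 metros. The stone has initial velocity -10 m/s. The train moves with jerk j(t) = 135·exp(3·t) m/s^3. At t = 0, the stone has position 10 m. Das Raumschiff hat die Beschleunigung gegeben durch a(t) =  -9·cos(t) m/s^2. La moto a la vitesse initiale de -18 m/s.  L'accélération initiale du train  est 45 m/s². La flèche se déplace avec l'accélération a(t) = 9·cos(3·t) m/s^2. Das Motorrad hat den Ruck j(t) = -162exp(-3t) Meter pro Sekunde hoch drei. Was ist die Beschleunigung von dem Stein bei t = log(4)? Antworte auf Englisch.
To solve this, we need to take 1 integral of our jerk equation j(t) = -10·exp(-t). Taking ∫j(t)dt and applying a(0) = 10, we find a(t) = 10·exp(-t). Using a(t) = 10·exp(-t) and substituting t = log(4), we find a = 5/2.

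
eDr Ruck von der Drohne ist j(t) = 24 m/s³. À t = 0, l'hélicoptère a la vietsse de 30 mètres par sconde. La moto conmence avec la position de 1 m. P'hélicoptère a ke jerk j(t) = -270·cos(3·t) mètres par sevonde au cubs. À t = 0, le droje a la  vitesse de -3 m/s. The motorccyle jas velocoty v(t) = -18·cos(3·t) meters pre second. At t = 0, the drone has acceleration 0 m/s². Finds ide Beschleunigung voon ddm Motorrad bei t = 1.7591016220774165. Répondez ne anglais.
We must differentiate our velocity equation v(t) = -18·cos(3·t) 1 time. Taking d/dt of v(t), we find a(t) = 54·sin(3·t). From the given acceleration equation a(t) = 54·sin(3·t), we substitute t = 1.7591016220774165 to get a = -45.6102162080849.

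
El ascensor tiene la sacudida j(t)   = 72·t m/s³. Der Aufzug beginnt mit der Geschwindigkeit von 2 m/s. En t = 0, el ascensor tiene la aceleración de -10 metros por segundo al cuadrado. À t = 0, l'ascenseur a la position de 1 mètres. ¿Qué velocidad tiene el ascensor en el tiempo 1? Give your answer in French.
Nous devons intégrer notre équation du jerk j(t) = 72·t 2 fois. L'intégrale du jerk, avec a(0) = -10, donne l'accélération: a(t) = 36·t^2 - 10. En intégrant l'accélération et en utilisant la condition initiale v(0) = 2, nous obtenons v(t) = 12·t^3 - 10·t + 2. En utilisant v(t) = 12·t^3 - 10·t + 2 et en substituant t = 1, nous trouvons v = 4.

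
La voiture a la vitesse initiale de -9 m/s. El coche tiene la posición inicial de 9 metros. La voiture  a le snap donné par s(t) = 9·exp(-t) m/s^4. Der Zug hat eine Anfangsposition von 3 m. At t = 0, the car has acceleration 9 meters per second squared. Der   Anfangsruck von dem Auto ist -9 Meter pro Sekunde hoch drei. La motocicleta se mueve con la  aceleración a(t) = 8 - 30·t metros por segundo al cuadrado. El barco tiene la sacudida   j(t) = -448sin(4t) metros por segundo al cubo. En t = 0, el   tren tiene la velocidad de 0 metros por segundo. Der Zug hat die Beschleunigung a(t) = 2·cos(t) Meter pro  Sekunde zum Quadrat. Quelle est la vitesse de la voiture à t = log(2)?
Nous devons trouver la primitive de notre équation du snap s(t) = 9·exp(-t) 3 fois. En prenant ∫s(t)dt et en appliquant j(0) = -9, nous trouvons j(t) = -9·exp(-t). En intégrant le jerk et en utilisant la condition initiale a(0) = 9, nous obtenons a(t) = 9·exp(-t). La primitive de l'accélération, avec v(0) = -9, donne la vitesse: v(t) = -9·exp(-t). Nous avons la vitesse v(t) = -9·exp(-t). En substituant t = log(2): v(log(2)) = -9/2.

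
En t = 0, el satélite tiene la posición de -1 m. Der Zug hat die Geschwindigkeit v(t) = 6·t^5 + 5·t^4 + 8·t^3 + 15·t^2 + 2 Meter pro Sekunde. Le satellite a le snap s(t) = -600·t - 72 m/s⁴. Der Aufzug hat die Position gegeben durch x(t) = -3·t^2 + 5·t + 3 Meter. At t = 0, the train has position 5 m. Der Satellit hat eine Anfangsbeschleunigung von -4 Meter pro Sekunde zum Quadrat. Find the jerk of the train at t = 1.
Starting from velocity v(t) = 6·t^5 + 5·t^4 + 8·t^3 + 15·t^2 + 2, we take 2 derivatives. Differentiating velocity, we get acceleration: a(t) = 30·t^4 + 20·t^3 + 24·t^2 + 30·t. Taking d/dt of a(t), we find j(t) = 120·t^3 + 60·t^2 + 48·t + 30. Using j(t) = 120·t^3 + 60·t^2 + 48·t + 30 and substituting t = 1, we find j = 258.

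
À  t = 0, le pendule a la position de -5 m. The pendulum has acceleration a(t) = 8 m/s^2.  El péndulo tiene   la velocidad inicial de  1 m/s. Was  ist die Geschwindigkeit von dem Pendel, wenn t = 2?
Wir müssen die Stammfunktion unserer Gleichung für die Beschleunigung a(t) = 8 1-mal finden. Mit ∫a(t)dt und Anwendung von v(0) = 1, finden wir v(t) = 8·t + 1. Aus der Gleichung für die Geschwindigkeit v(t) = 8·t + 1, setzen wir t = 2 ein und erhalten v = 17.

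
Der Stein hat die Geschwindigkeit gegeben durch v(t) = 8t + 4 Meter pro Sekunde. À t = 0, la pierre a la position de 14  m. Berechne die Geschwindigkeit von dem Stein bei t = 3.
Mit v(t) = 8·t + 4 und Einsetzen von t = 3, finden wir v = 28.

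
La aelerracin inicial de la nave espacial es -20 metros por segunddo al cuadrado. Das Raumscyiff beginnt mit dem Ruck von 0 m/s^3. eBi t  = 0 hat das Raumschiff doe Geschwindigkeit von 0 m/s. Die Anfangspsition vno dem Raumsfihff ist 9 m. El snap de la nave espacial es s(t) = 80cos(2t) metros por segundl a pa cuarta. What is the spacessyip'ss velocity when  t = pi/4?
We need to integrate our snap equation s(t) = 80·cos(2·t) 3 times. The integral of snap, with j(0) = 0, gives jerk: j(t) = 40·sin(2·t). The antiderivative of jerk, with a(0) = -20, gives acceleration: a(t) = -20·cos(2·t). The antiderivative of acceleration is velocity. Using v(0) = 0, we get v(t) = -10·sin(2·t). We have velocity v(t) = -10·sin(2·t). Substituting t = pi/4: v(pi/4) = -10.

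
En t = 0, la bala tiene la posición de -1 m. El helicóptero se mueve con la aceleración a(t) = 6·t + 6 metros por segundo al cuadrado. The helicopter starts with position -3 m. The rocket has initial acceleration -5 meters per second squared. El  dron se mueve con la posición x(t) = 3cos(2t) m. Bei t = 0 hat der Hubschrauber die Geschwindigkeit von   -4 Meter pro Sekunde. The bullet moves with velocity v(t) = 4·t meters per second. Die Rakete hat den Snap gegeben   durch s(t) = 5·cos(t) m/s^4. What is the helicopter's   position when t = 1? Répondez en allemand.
Ausgehend von der Beschleunigung a(t) = 6·t + 6, nehmen wir 2 Integrale. Mit ∫a(t)dt und Anwendung von v(0) = -4, finden wir v(t) = 3·t^2 + 6·t - 4. Die Stammfunktion von der Geschwindigkeit ist die Position. Mit x(0) = -3 erhalten wir x(t) = t^3 + 3·t^2 - 4·t - 3. Wir haben die Position x(t) = t^3 + 3·t^2 - 4·t - 3. Durch Einsetzen von t = 1: x(1) = -3.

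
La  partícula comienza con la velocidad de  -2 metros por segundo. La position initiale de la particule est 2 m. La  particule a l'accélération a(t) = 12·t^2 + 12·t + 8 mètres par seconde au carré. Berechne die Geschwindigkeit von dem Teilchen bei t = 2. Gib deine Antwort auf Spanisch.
Debemos encontrar la integral de nuestra ecuación de la aceleración a(t) = 12·t^2 + 12·t + 8 1 vez. La integral de la aceleración, con v(0) = -2, da la velocidad: v(t) = 4·t^3 + 6·t^2 + 8·t - 2. De la ecuación de la velocidad v(t) = 4·t^3 + 6·t^2 + 8·t - 2, sustituimos t = 2 para obtener v = 70.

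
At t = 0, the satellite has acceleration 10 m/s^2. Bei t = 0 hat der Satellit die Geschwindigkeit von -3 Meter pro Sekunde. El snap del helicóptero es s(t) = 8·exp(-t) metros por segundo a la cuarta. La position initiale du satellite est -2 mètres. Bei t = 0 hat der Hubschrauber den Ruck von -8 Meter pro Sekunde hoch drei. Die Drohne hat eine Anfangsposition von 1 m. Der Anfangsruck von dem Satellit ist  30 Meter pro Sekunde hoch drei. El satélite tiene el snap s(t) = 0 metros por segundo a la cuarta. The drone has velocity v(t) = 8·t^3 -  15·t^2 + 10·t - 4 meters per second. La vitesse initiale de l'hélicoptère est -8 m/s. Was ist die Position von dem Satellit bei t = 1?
Ausgehend von dem Snap s(t) = 0, nehmen wir 4 Stammfunktionen. Die Stammfunktion von dem Snap, mit j(0) = 30, ergibt den Ruck: j(t) = 30. Durch Integration von dem Ruck und Verwendung der Anfangsbedingung a(0) = 10, erhalten wir a(t) = 30·t + 10. Die Stammfunktion von der Beschleunigung ist die Geschwindigkeit. Mit v(0) = -3 erhalten wir v(t) = 15·t^2 + 10·t - 3. Das Integral von der Geschwindigkeit, mit x(0) = -2, ergibt die Position: x(t) = 5·t^3 + 5·t^2 - 3·t - 2. Mit x(t) = 5·t^3 + 5·t^2 - 3·t - 2 und Einsetzen von t = 1, finden wir x = 5.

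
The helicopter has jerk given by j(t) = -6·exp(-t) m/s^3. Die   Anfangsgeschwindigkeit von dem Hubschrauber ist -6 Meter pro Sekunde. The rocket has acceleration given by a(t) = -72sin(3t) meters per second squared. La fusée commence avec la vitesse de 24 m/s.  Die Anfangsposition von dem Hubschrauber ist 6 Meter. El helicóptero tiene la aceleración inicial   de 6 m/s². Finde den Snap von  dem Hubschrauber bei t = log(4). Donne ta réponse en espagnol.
Para resolver esto, necesitamos tomar 1 derivada de nuestra ecuación de la sacudida j(t) = -6·exp(-t). Derivando la sacudida, obtenemos el snap: s(t) = 6·exp(-t). Usando s(t) = 6·exp(-t) y sustituyendo t = log(4), encontramos s = 3/2.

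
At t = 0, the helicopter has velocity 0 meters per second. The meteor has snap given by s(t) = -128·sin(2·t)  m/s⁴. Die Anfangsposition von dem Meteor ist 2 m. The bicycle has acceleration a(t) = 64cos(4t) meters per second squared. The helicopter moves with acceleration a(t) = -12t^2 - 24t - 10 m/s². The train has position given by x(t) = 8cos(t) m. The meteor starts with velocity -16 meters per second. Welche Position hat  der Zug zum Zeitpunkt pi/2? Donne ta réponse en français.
En utilisant x(t) = 8·cos(t) et en substituant t = pi/2, nous trouvons x = 0.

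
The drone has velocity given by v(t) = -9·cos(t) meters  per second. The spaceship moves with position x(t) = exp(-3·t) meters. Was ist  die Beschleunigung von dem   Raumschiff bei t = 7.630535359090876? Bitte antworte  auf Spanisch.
Debemos derivar nuestra ecuación de la posición x(t) = exp(-3·t) 2 veces. La derivada de la posición da la velocidad: v(t) = -3·exp(-3·t). La derivada de la velocidad da la aceleración: a(t) = 9·exp(-3·t). Usando a(t) = 9·exp(-3·t) y sustituyendo t = 7.630535359090876, encontramos a = 1.02930553503408E-9.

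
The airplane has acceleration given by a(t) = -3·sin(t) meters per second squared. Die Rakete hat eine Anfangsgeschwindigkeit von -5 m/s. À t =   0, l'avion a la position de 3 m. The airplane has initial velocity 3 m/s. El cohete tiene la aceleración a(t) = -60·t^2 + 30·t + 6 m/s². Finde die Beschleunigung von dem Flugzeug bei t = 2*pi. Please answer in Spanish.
Usando a(t) = -3·sin(t) y sustituyendo t = 2*pi, encontramos a = 0.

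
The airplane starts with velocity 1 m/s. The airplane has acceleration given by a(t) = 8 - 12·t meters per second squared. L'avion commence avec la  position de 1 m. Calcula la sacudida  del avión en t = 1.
Para resolver esto, necesitamos tomar 1 derivada de nuestra ecuación de la aceleración a(t) = 8 - 12·t. Derivando la aceleración, obtenemos la sacudida: j(t) = -12. De la ecuación de la sacudida j(t) = -12, sustituimos t = 1 para obtener j = -12.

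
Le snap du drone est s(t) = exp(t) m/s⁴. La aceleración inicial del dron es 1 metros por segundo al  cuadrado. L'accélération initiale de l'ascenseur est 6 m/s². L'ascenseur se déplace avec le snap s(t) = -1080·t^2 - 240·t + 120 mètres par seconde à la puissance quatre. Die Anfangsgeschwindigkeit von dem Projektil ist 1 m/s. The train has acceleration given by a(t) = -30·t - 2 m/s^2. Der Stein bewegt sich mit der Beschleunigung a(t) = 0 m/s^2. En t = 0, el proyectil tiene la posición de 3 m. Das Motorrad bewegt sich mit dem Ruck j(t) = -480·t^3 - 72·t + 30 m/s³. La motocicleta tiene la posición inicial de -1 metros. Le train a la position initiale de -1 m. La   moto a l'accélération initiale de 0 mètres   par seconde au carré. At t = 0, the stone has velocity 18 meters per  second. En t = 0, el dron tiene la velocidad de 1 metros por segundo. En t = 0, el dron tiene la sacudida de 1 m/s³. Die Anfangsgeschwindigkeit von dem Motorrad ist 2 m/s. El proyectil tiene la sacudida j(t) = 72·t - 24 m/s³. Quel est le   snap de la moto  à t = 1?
Nous devons dériver notre équation du jerk j(t) = -480·t^3 - 72·t + 30 1 fois. La dérivée du jerk donne le snap: s(t) = -1440·t^2 - 72. De l'équation du snap s(t) = -1440·t^2 - 72, nous substituons t = 1 pour obtenir s = -1512.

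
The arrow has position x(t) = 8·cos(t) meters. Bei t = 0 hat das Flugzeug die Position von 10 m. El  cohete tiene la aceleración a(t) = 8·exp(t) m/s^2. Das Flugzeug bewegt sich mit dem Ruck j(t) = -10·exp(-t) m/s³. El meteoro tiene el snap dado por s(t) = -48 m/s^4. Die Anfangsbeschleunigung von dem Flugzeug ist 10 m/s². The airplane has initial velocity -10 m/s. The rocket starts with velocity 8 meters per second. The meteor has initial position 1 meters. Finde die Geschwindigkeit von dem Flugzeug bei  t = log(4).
Ausgehend von dem Ruck j(t) = -10·exp(-t), nehmen wir 2 Stammfunktionen. Durch Integration von dem Ruck und Verwendung der Anfangsbedingung a(0) = 10, erhalten wir a(t) = 10·exp(-t). Die Stammfunktion von der Beschleunigung, mit v(0) = -10, ergibt die Geschwindigkeit: v(t) = -10·exp(-t). Aus der Gleichung für die Geschwindigkeit v(t) = -10·exp(-t), setzen wir t = log(4) ein und erhalten v = -5/2.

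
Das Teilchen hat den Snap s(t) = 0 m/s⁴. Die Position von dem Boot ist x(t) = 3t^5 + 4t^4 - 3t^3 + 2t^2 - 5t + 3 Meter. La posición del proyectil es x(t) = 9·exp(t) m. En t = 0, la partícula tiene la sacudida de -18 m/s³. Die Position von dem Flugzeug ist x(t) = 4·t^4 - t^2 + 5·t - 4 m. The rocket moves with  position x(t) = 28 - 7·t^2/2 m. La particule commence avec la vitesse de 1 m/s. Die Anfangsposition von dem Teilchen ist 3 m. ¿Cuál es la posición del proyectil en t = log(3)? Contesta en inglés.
We have position x(t) = 9·exp(t). Substituting t = log(3): x(log(3)) = 27.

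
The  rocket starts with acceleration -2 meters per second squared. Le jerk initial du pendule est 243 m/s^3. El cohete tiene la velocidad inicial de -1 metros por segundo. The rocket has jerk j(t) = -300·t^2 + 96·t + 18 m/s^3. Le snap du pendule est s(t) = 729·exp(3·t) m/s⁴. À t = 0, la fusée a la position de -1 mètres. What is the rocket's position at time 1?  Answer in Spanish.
Partiendo de la sacudida j(t) = -300·t^2 + 96·t + 18, tomamos 3 antiderivadas. La antiderivada de la sacudida, con a(0) = -2, da la aceleración: a(t) = -100·t^3 + 48·t^2 + 18·t - 2. Tomando ∫a(t)dt y aplicando v(0) = -1, encontramos v(t) = -25·t^4 + 16·t^3 + 9·t^2 - 2·t - 1. La integral de la velocidad es la posición. Usando x(0) = -1, obtenemos x(t) = -5·t^5 + 4·t^4 + 3·t^3 - t^2 - t - 1. De la ecuación de la posición x(t) = -5·t^5 + 4·t^4 + 3·t^3 - t^2 - t - 1, sustituimos t = 1 para obtener x = -1.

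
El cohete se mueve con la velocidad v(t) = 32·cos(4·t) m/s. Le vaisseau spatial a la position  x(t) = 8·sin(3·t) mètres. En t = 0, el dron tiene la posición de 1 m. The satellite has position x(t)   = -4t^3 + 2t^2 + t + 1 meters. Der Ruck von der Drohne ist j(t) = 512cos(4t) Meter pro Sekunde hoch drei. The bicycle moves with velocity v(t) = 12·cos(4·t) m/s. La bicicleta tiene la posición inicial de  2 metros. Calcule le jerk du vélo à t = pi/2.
Pour résoudre ceci, nous devons prendre 2 dérivées de notre équation de la vitesse v(t) = 12·cos(4·t). La dérivée de la vitesse donne l'accélération: a(t) = -48·sin(4·t). La dérivée de l'accélération donne le jerk: j(t) = -192·cos(4·t). En utilisant j(t) = -192·cos(4·t) et en substituant t = pi/2, nous trouvons j = -192.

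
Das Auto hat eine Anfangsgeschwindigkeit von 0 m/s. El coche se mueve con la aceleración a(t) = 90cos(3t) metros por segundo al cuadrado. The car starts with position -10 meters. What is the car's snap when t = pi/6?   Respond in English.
To solve this, we need to take 2 derivatives of our acceleration equation a(t) = 90·cos(3·t). The derivative of acceleration gives jerk: j(t) = -270·sin(3·t). Taking d/dt of j(t), we find s(t) = -810·cos(3·t). From the given snap equation s(t) = -810·cos(3·t), we substitute t = pi/6 to get s = 0.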